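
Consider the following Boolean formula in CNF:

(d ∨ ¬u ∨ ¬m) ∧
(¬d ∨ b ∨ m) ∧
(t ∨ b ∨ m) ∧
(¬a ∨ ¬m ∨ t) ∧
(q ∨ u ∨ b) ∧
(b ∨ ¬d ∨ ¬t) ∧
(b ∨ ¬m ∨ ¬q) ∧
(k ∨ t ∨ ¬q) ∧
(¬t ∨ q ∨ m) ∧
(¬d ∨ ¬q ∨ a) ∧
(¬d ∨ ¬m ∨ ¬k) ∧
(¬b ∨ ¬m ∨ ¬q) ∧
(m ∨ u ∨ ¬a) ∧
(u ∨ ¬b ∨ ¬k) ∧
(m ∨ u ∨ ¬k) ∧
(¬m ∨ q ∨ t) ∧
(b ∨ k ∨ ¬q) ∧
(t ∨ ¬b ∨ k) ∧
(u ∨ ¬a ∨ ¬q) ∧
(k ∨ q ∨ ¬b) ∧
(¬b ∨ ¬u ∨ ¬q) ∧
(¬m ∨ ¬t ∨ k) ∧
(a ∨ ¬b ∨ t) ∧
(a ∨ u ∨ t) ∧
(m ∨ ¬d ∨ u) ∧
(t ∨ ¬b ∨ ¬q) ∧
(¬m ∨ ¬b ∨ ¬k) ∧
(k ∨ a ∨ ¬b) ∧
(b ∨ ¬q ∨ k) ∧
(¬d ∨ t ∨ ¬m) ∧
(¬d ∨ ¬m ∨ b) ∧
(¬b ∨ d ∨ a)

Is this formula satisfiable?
Yes

Yes, the formula is satisfiable.

One satisfying assignment is: m=False, b=False, a=False, d=False, k=True, t=True, u=True, q=True

Verification: With this assignment, all 32 clauses evaluate to true.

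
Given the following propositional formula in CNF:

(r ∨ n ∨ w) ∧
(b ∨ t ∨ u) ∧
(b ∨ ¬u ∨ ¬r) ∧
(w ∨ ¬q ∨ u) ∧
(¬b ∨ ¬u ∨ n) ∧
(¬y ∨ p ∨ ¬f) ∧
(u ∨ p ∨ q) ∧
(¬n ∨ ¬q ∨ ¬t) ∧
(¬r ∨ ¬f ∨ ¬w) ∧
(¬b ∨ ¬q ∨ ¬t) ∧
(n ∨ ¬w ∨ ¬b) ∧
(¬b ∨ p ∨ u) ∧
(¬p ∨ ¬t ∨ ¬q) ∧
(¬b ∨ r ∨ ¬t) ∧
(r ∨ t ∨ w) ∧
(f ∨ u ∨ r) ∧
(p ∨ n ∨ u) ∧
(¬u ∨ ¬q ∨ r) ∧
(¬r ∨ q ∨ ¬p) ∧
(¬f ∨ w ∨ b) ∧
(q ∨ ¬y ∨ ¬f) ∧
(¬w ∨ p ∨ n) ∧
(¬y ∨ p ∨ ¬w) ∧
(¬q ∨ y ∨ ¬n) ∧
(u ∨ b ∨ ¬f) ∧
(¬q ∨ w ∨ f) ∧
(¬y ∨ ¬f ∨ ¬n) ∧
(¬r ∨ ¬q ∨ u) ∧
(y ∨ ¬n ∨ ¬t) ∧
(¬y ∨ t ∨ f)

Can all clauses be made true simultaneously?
Yes

Yes, the formula is satisfiable.

One satisfying assignment is: q=False, w=True, r=False, u=True, t=False, y=False, p=False, b=False, f=False, n=True

Verification: With this assignment, all 30 clauses evaluate to true.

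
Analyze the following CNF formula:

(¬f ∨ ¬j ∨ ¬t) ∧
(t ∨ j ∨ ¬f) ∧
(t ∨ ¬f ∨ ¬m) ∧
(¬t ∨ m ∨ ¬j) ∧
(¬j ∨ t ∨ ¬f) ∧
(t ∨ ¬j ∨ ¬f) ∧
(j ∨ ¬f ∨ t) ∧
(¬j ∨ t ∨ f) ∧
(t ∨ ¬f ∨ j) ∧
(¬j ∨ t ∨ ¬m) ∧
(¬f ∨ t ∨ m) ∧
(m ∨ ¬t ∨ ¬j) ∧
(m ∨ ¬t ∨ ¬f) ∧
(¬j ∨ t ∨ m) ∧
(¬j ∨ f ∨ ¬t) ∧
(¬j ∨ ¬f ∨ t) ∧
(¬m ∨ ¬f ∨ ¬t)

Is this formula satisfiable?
Yes

Yes, the formula is satisfiable.

One satisfying assignment is: t=False, m=False, f=False, j=False

Verification: With this assignment, all 17 clauses evaluate to true.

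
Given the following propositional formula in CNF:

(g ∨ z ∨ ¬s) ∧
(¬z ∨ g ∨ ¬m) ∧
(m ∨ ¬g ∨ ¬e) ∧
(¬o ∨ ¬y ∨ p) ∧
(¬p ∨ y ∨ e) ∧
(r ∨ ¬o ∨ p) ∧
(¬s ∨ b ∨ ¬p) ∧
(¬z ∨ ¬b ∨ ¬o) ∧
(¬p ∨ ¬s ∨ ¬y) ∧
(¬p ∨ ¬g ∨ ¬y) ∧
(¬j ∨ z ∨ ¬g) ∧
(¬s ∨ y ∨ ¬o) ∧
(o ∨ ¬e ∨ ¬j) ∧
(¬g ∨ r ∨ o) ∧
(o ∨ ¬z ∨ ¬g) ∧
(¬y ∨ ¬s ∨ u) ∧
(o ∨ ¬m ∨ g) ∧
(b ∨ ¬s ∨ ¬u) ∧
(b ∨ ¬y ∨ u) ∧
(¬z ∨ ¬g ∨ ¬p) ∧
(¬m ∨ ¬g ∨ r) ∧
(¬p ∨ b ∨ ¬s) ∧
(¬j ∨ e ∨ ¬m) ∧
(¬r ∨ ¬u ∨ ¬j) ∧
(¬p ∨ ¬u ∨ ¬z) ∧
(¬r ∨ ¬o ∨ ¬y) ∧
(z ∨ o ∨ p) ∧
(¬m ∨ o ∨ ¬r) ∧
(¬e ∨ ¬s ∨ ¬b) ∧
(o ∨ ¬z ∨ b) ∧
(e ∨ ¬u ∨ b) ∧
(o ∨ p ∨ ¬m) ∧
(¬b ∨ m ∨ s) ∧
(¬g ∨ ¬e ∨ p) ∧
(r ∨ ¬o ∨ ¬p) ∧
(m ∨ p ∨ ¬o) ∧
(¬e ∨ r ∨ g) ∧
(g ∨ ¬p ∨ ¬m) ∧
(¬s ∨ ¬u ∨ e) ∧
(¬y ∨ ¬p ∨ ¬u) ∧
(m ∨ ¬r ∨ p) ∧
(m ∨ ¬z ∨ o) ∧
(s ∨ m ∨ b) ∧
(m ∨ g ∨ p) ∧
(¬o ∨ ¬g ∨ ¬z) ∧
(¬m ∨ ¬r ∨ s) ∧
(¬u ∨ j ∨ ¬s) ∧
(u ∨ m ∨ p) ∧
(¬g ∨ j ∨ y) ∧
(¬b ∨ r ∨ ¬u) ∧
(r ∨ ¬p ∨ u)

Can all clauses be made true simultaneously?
No

No, the formula is not satisfiable.

No assignment of truth values to the variables can make all 51 clauses true simultaneously.

The formula is UNSAT (unsatisfiable).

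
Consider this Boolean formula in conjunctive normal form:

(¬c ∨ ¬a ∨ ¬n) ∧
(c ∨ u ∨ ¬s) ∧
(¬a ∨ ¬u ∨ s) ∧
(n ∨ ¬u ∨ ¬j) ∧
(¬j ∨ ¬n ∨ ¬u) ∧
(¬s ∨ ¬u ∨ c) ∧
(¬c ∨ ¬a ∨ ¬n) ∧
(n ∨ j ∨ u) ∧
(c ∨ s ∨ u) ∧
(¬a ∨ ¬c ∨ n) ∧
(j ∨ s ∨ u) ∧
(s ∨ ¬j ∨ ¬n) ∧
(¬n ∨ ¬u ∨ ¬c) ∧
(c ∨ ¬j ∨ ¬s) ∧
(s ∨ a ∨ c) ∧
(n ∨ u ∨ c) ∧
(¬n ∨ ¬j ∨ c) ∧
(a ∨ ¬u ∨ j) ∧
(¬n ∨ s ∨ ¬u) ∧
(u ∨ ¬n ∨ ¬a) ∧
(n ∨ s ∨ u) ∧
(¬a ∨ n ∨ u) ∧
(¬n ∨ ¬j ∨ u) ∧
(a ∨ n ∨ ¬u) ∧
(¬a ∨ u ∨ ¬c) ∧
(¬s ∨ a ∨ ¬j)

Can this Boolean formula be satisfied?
Yes

Yes, the formula is satisfiable.

One satisfying assignment is: a=False, u=False, j=False, s=True, n=True, c=True

Verification: With this assignment, all 26 clauses evaluate to true.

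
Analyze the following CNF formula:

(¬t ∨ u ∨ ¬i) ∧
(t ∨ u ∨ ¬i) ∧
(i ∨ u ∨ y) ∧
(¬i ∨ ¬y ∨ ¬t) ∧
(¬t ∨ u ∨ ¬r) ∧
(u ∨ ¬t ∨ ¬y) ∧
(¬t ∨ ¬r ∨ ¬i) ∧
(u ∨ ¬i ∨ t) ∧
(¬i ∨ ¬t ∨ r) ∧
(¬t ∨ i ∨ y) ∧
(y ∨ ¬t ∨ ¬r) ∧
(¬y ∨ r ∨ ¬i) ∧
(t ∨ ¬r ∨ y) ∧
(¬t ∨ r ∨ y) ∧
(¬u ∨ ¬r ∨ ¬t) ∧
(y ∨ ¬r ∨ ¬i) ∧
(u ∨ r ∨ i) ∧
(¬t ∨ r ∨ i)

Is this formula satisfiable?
Yes

Yes, the formula is satisfiable.

One satisfying assignment is: r=False, u=True, t=False, i=False, y=False

Verification: With this assignment, all 18 clauses evaluate to true.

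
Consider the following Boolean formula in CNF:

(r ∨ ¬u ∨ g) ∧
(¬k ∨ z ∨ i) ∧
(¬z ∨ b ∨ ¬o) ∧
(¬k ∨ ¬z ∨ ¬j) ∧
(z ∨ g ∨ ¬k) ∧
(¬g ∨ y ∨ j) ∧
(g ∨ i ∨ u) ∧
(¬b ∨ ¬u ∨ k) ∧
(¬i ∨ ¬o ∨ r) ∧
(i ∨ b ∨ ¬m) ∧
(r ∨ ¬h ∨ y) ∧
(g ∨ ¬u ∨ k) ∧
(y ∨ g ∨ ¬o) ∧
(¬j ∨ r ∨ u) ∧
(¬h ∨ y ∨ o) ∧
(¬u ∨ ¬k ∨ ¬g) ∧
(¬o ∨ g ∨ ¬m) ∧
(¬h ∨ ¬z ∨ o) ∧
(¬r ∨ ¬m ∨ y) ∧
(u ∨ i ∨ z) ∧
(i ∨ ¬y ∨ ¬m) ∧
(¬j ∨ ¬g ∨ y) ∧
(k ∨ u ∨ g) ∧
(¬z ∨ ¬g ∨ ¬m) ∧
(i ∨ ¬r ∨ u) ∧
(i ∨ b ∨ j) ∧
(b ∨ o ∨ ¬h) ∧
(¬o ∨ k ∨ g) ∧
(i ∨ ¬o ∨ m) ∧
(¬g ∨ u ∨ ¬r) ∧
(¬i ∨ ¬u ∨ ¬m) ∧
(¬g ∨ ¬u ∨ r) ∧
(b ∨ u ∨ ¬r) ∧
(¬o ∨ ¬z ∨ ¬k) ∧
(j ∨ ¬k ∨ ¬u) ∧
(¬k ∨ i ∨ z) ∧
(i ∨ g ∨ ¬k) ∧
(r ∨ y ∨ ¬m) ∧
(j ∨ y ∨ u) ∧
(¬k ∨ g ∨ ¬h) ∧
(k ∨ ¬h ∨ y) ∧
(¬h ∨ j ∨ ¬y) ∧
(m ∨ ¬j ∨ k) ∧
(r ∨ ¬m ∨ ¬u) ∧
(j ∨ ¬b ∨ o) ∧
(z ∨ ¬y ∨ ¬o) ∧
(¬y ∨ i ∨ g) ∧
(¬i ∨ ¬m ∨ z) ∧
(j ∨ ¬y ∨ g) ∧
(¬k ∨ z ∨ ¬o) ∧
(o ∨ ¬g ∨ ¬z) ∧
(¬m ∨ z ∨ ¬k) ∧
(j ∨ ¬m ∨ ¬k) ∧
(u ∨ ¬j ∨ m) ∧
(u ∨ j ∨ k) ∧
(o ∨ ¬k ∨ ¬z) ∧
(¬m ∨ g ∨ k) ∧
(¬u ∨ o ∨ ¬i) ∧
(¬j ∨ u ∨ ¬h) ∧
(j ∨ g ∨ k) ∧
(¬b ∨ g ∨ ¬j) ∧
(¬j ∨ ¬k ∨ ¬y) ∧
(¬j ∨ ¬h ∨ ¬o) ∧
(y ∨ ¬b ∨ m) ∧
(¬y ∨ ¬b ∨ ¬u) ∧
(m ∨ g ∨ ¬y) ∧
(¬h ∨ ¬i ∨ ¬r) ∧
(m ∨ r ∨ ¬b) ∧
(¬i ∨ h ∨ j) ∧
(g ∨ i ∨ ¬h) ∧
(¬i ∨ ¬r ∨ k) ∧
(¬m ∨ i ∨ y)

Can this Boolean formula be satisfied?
No

No, the formula is not satisfiable.

No assignment of truth values to the variables can make all 72 clauses true simultaneously.

The formula is UNSAT (unsatisfiable).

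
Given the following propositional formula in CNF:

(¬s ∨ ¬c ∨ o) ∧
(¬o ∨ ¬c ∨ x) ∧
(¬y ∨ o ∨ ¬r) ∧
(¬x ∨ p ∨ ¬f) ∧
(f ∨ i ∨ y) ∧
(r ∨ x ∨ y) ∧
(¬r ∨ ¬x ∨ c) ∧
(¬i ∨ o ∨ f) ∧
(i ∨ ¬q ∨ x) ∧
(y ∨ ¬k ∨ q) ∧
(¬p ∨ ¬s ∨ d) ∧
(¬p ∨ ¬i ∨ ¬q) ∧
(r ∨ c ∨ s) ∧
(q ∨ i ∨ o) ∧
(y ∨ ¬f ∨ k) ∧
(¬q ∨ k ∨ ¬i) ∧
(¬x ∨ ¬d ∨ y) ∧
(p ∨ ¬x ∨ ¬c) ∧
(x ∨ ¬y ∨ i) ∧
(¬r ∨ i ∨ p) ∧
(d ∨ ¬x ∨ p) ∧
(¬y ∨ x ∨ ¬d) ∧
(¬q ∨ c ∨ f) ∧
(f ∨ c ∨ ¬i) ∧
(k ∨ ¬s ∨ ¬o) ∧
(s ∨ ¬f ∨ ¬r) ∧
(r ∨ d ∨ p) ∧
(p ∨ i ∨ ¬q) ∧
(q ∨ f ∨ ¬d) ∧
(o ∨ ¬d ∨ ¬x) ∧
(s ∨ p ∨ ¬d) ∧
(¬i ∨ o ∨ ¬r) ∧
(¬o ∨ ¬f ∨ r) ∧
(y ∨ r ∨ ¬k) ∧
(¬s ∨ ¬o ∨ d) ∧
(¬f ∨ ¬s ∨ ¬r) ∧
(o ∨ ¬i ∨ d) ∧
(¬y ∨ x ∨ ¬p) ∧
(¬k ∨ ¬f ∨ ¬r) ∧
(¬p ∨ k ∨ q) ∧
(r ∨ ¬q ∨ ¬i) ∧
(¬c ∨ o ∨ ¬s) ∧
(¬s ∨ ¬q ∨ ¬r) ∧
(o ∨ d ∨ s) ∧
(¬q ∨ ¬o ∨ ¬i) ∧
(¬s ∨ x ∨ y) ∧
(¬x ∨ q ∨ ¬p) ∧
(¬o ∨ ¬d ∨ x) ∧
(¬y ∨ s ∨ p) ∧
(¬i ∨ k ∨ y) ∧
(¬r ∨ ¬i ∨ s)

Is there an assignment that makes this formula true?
Yes

Yes, the formula is satisfiable.

One satisfying assignment is: i=False, o=True, f=False, x=True, y=True, r=False, d=False, s=False, p=True, k=False, c=True, q=True

Verification: With this assignment, all 51 clauses evaluate to true.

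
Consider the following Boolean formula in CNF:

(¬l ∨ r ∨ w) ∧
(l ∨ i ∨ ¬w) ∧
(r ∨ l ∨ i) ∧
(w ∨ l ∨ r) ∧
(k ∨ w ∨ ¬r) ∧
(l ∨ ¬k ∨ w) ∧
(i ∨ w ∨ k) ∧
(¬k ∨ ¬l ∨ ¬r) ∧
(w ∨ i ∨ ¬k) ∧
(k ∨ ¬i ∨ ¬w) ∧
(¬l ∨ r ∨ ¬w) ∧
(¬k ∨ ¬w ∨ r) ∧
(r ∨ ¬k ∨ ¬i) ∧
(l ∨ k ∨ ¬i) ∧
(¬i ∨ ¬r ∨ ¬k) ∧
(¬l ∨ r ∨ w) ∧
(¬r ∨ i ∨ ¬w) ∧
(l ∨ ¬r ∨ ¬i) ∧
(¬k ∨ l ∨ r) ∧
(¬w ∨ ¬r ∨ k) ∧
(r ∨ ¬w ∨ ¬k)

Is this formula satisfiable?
No

No, the formula is not satisfiable.

No assignment of truth values to the variables can make all 21 clauses true simultaneously.

The formula is UNSAT (unsatisfiable).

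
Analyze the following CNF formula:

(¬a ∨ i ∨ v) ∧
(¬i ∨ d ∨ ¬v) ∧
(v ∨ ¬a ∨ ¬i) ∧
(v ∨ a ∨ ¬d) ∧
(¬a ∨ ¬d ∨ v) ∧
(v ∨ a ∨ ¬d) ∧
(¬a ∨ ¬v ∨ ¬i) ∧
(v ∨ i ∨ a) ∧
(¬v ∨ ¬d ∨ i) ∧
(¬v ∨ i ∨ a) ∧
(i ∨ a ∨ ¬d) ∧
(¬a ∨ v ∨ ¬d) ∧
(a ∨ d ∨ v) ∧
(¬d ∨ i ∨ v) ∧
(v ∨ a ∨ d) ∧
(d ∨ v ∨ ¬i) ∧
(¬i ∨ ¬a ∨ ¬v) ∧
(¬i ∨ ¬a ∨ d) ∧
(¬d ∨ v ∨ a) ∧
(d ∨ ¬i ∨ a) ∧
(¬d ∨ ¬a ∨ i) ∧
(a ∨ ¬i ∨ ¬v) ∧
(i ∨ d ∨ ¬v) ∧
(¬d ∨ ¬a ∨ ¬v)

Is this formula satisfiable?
No

No, the formula is not satisfiable.

No assignment of truth values to the variables can make all 24 clauses true simultaneously.

The formula is UNSAT (unsatisfiable).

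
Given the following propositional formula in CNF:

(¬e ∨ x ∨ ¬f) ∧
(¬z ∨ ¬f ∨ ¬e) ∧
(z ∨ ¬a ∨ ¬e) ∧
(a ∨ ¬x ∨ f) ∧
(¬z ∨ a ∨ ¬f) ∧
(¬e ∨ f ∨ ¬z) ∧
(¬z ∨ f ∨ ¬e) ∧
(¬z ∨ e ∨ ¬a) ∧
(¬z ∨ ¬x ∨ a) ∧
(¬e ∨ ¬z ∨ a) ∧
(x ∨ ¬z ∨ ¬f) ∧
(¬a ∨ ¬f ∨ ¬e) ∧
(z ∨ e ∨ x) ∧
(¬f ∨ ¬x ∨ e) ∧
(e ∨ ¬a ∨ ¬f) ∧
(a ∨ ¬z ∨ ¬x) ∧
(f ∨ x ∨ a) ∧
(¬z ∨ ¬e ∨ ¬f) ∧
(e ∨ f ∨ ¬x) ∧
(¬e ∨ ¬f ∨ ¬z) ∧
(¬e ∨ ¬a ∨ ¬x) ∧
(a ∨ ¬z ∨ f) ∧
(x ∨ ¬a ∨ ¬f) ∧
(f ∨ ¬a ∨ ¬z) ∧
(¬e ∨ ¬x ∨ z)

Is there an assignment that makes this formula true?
No

No, the formula is not satisfiable.

No assignment of truth values to the variables can make all 25 clauses true simultaneously.

The formula is UNSAT (unsatisfiable).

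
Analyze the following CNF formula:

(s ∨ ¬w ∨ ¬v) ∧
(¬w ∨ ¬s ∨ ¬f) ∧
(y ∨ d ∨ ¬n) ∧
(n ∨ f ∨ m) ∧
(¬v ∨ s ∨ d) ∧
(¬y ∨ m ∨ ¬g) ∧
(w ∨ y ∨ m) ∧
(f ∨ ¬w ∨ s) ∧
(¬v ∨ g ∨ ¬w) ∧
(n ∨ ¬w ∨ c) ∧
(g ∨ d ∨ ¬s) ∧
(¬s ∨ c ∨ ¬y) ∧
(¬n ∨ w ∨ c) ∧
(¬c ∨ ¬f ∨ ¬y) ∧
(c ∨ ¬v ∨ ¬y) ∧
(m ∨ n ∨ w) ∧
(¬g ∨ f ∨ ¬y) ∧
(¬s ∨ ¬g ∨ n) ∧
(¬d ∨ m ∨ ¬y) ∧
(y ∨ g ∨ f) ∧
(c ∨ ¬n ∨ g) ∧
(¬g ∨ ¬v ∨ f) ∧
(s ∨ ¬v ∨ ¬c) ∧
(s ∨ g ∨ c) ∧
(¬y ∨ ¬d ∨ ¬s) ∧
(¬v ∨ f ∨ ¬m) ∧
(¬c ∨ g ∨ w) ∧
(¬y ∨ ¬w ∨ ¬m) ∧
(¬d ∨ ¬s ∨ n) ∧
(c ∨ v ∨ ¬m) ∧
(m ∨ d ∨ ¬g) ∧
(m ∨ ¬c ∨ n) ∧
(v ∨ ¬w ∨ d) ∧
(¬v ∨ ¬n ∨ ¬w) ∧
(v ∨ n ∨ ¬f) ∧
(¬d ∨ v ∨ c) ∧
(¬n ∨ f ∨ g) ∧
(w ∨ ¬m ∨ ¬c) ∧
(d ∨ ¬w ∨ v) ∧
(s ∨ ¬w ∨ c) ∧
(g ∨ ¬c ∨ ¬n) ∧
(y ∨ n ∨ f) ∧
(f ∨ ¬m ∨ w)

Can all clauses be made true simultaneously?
Yes

Yes, the formula is satisfiable.

One satisfying assignment is: w=True, c=True, n=True, f=True, m=False, y=False, s=False, g=True, d=True, v=False

Verification: With this assignment, all 43 clauses evaluate to true.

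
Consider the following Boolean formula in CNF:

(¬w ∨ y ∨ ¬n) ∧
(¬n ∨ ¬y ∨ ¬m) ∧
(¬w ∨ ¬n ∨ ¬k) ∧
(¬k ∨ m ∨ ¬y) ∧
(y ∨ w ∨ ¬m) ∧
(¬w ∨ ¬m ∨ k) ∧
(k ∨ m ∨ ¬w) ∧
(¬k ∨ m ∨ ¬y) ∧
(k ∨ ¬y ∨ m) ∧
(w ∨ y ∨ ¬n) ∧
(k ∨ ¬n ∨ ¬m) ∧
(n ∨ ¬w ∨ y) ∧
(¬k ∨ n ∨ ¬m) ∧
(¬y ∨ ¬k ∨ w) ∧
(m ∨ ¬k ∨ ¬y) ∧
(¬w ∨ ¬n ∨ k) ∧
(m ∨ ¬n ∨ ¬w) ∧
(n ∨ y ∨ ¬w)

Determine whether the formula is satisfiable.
Yes

Yes, the formula is satisfiable.

One satisfying assignment is: k=False, w=False, n=False, y=False, m=False

Verification: With this assignment, all 18 clauses evaluate to true.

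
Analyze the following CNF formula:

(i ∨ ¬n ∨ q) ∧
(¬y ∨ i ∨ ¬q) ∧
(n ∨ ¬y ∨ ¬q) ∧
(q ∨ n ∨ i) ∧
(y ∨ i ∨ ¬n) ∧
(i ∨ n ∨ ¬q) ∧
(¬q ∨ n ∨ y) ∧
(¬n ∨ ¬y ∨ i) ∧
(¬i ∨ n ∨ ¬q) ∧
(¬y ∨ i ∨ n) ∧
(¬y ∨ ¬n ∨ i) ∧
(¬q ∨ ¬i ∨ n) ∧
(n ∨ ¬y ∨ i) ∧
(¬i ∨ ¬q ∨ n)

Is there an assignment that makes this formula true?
Yes

Yes, the formula is satisfiable.

One satisfying assignment is: i=True, q=False, y=False, n=False

Verification: With this assignment, all 14 clauses evaluate to true.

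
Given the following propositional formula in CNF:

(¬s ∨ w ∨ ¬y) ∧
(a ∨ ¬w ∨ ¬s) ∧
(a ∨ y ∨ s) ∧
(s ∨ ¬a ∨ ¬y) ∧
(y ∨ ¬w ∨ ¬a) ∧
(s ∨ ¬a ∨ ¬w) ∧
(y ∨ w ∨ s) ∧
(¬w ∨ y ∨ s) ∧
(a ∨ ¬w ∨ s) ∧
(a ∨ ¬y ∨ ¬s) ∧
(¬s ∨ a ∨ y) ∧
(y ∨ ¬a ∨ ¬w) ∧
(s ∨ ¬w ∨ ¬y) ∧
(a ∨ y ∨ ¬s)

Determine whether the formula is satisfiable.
Yes

Yes, the formula is satisfiable.

One satisfying assignment is: y=True, s=False, a=False, w=False

Verification: With this assignment, all 14 clauses evaluate to true.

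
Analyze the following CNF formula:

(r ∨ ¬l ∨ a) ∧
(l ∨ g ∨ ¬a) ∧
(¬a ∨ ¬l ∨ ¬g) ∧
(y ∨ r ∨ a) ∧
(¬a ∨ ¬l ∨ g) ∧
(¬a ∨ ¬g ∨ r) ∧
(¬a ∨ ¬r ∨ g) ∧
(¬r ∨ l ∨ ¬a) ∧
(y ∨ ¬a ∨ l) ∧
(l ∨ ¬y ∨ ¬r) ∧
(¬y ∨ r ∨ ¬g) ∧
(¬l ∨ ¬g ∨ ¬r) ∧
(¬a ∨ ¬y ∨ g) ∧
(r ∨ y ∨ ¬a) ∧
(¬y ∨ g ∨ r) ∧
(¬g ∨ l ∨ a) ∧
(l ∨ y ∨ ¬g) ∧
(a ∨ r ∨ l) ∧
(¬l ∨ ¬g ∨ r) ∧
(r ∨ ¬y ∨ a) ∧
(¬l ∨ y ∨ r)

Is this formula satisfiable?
Yes

Yes, the formula is satisfiable.

One satisfying assignment is: g=False, r=True, y=False, l=False, a=False

Verification: With this assignment, all 21 clauses evaluate to true.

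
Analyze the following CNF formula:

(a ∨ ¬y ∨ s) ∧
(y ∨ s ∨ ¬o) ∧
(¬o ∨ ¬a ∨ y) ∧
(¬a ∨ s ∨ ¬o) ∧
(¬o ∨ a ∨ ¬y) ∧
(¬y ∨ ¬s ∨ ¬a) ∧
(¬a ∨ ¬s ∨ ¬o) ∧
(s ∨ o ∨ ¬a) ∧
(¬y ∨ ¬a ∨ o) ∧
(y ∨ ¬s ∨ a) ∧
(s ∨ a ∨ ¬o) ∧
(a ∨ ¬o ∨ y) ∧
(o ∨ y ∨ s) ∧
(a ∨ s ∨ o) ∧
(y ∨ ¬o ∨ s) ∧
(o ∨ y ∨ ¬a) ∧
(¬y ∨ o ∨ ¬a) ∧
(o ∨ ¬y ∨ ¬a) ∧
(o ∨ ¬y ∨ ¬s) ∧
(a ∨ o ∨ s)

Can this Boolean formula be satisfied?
No

No, the formula is not satisfiable.

No assignment of truth values to the variables can make all 20 clauses true simultaneously.

The formula is UNSAT (unsatisfiable).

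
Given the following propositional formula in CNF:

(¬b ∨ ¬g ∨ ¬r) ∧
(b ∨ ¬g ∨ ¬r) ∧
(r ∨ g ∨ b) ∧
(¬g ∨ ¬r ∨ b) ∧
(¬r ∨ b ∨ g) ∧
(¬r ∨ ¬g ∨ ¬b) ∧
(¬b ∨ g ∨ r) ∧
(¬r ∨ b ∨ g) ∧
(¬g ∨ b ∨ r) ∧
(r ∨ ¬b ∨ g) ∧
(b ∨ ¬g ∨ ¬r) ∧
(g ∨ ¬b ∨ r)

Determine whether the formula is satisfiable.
Yes

Yes, the formula is satisfiable.

One satisfying assignment is: b=True, g=True, r=False

Verification: With this assignment, all 12 clauses evaluate to true.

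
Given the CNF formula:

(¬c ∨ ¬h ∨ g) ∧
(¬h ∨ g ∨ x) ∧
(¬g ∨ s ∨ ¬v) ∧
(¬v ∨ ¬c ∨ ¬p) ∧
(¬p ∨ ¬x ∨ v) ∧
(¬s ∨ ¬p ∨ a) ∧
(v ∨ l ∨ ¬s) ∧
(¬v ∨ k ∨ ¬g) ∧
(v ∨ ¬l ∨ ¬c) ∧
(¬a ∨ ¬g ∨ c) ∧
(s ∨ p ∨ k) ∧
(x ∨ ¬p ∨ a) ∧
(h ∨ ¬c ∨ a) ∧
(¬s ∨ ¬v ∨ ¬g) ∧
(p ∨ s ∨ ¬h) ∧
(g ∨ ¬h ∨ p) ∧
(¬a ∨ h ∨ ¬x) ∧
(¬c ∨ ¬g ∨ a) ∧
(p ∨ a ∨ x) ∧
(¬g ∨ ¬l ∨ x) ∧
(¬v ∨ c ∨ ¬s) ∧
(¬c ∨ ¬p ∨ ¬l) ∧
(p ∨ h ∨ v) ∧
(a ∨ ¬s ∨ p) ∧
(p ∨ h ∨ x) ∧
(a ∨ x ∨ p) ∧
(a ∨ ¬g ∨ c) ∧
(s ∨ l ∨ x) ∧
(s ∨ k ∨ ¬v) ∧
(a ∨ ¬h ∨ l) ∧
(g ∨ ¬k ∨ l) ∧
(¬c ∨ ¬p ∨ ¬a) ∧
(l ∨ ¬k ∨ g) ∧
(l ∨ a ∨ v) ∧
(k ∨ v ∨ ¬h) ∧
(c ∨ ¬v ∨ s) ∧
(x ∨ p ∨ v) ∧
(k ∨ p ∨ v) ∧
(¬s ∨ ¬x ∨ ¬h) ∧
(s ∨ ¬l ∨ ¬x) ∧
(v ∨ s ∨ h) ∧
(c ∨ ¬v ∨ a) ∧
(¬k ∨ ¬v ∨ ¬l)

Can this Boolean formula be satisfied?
Yes

Yes, the formula is satisfiable.

One satisfying assignment is: a=True, h=False, l=True, g=False, p=True, v=False, c=False, s=True, x=False, k=False

Verification: With this assignment, all 43 clauses evaluate to true.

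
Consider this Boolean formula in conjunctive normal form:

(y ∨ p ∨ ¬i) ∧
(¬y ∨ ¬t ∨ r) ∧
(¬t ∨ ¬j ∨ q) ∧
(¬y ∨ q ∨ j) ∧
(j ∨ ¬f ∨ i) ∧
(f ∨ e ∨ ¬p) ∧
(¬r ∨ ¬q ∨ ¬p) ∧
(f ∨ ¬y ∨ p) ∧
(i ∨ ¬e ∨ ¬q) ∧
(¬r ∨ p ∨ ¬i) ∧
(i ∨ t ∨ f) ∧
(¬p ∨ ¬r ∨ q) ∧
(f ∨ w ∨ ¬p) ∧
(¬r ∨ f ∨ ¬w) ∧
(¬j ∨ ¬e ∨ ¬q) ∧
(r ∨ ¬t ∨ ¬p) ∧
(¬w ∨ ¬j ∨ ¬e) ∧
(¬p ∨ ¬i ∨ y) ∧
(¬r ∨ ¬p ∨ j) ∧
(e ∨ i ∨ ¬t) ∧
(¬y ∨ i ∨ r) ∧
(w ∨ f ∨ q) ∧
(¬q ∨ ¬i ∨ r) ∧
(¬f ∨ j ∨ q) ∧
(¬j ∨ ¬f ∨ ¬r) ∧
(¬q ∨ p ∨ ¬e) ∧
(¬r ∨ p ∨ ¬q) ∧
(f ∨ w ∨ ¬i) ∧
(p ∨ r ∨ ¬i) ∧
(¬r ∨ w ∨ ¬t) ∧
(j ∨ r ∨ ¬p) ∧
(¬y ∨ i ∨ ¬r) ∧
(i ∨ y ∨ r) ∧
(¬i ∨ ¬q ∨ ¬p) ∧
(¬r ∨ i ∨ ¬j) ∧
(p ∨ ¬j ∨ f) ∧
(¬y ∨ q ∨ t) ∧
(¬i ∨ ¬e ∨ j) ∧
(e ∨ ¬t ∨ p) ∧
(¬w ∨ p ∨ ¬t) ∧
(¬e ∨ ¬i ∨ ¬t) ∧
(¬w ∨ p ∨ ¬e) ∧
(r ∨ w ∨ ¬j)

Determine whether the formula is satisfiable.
No

No, the formula is not satisfiable.

No assignment of truth values to the variables can make all 43 clauses true simultaneously.

The formula is UNSAT (unsatisfiable).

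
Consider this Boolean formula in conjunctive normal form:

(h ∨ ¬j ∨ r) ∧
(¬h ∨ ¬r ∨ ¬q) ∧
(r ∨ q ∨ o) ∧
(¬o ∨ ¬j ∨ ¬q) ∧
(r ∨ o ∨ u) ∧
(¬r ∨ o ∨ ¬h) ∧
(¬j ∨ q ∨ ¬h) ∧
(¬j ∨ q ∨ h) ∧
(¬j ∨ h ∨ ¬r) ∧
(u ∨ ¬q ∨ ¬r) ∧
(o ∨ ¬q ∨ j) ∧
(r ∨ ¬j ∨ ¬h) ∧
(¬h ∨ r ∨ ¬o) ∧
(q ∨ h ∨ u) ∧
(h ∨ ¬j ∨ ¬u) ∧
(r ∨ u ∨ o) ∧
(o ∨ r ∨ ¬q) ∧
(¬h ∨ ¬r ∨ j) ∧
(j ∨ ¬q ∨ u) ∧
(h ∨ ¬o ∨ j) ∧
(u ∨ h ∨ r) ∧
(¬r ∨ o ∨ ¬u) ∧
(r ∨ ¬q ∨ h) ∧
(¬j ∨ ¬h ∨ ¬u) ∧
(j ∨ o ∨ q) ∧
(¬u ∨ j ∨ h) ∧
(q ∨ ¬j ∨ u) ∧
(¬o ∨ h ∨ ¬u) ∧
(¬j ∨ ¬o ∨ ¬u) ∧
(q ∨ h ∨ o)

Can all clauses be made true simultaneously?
No

No, the formula is not satisfiable.

No assignment of truth values to the variables can make all 30 clauses true simultaneously.

The formula is UNSAT (unsatisfiable).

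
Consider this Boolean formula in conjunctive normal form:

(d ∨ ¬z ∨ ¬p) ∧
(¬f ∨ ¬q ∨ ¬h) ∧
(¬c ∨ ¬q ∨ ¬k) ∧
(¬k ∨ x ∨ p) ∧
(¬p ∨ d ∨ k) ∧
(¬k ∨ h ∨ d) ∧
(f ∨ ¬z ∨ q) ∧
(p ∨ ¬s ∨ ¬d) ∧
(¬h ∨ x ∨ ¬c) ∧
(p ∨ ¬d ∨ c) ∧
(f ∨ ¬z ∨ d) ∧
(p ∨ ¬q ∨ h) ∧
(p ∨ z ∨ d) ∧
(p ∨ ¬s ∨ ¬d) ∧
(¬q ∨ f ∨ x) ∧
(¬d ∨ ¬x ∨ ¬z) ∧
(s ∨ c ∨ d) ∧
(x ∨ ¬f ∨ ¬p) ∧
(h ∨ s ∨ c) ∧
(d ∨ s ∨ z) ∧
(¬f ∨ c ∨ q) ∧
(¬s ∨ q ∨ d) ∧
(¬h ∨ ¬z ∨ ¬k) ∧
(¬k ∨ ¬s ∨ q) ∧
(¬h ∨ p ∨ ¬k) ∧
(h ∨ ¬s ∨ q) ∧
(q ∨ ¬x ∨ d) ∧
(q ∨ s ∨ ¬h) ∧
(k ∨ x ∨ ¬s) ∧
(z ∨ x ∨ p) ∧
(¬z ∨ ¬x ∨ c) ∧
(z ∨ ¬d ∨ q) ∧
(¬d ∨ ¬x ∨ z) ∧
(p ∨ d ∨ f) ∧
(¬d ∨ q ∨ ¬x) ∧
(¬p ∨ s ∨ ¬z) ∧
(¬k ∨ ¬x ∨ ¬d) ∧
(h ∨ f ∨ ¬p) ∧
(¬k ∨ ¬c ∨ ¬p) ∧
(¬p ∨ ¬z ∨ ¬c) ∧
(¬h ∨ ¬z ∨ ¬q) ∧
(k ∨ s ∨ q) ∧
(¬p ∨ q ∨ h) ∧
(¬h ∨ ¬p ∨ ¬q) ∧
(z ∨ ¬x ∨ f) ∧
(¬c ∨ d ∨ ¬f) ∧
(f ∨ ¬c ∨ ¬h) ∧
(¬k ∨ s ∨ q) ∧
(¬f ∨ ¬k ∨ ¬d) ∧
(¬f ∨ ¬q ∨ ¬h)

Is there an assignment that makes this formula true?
No

No, the formula is not satisfiable.

No assignment of truth values to the variables can make all 50 clauses true simultaneously.

The formula is UNSAT (unsatisfiable).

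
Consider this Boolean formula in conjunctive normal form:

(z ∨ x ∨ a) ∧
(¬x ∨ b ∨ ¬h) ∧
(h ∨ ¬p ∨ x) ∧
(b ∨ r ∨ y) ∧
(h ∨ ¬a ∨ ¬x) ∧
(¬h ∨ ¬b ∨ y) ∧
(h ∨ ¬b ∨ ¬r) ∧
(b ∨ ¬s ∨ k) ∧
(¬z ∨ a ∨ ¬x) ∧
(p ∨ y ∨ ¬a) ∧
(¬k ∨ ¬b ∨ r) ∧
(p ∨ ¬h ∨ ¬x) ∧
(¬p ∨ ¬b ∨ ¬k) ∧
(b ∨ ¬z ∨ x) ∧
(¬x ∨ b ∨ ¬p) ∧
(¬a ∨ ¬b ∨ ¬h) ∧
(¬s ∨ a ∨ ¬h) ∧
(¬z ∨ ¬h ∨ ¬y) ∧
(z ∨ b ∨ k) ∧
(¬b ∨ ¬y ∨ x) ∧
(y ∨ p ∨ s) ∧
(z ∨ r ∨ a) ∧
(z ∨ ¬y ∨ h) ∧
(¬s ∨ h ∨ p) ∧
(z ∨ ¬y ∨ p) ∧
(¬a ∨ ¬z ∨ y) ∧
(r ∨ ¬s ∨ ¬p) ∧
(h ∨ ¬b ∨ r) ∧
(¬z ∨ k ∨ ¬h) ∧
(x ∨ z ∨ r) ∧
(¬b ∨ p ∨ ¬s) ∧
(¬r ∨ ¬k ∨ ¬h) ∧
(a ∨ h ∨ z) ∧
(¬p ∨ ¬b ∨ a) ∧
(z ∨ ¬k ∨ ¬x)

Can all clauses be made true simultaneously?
No

No, the formula is not satisfiable.

No assignment of truth values to the variables can make all 35 clauses true simultaneously.

The formula is UNSAT (unsatisfiable).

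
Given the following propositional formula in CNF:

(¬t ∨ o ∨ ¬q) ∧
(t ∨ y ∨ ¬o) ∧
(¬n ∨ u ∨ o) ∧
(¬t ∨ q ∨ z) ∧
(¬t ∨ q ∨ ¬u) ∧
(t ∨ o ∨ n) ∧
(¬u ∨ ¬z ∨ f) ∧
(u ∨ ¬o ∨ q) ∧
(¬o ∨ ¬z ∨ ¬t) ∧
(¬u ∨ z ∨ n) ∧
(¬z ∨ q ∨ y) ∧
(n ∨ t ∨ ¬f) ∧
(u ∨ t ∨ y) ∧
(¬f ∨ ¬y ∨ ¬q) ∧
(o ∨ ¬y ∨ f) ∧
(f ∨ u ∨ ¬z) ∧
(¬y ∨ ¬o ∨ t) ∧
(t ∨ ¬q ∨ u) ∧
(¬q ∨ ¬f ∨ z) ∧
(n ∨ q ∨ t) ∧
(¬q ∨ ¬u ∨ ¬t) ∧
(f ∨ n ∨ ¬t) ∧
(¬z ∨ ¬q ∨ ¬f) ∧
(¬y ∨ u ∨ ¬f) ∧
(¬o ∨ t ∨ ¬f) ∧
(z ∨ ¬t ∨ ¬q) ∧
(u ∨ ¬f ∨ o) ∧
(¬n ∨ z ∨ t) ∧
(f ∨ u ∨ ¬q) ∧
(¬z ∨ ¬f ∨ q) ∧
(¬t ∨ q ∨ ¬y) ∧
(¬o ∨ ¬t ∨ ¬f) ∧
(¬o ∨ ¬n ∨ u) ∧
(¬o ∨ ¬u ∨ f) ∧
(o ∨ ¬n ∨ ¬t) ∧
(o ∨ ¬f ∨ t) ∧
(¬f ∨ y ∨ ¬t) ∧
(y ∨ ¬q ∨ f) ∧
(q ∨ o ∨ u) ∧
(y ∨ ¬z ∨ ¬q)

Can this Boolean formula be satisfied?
No

No, the formula is not satisfiable.

No assignment of truth values to the variables can make all 40 clauses true simultaneously.

The formula is UNSAT (unsatisfiable).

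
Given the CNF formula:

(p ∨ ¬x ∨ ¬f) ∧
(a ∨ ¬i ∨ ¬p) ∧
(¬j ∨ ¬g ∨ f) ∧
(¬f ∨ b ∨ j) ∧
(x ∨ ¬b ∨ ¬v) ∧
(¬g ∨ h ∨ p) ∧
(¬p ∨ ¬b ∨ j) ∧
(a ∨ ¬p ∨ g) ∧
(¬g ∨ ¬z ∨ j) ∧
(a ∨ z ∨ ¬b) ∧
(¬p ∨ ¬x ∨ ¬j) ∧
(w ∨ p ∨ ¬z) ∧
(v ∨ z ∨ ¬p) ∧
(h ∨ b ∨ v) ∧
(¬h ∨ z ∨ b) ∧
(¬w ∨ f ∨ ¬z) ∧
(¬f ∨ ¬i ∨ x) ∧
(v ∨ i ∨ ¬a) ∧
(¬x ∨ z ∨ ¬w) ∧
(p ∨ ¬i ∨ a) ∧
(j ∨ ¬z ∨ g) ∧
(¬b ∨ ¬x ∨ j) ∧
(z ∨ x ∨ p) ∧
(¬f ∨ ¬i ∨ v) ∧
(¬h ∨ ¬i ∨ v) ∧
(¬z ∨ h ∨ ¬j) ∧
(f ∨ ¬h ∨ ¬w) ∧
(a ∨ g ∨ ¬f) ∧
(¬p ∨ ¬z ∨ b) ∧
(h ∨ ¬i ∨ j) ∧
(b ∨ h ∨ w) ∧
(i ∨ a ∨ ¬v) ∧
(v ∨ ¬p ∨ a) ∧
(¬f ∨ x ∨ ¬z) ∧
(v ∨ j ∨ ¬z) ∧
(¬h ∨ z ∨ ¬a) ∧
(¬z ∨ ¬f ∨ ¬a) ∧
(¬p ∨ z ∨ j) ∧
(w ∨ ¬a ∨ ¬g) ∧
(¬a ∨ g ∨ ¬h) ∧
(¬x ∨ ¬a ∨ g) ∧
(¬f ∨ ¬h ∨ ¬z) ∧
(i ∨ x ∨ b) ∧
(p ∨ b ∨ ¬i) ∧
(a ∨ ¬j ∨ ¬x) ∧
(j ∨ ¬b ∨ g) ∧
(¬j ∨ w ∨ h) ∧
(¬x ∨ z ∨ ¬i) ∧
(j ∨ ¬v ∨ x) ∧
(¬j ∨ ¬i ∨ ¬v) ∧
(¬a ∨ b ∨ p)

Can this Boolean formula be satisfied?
No

No, the formula is not satisfiable.

No assignment of truth values to the variables can make all 51 clauses true simultaneously.

The formula is UNSAT (unsatisfiable).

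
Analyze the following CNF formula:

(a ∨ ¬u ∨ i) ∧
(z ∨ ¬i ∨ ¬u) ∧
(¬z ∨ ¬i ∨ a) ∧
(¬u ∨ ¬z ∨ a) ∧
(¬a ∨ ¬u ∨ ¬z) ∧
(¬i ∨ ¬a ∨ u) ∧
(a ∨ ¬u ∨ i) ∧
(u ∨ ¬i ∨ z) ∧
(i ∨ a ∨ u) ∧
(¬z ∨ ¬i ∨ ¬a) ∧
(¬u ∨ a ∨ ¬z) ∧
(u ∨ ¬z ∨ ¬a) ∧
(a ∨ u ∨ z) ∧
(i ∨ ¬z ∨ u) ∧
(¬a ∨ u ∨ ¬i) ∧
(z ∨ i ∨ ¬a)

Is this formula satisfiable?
No

No, the formula is not satisfiable.

No assignment of truth values to the variables can make all 16 clauses true simultaneously.

The formula is UNSAT (unsatisfiable).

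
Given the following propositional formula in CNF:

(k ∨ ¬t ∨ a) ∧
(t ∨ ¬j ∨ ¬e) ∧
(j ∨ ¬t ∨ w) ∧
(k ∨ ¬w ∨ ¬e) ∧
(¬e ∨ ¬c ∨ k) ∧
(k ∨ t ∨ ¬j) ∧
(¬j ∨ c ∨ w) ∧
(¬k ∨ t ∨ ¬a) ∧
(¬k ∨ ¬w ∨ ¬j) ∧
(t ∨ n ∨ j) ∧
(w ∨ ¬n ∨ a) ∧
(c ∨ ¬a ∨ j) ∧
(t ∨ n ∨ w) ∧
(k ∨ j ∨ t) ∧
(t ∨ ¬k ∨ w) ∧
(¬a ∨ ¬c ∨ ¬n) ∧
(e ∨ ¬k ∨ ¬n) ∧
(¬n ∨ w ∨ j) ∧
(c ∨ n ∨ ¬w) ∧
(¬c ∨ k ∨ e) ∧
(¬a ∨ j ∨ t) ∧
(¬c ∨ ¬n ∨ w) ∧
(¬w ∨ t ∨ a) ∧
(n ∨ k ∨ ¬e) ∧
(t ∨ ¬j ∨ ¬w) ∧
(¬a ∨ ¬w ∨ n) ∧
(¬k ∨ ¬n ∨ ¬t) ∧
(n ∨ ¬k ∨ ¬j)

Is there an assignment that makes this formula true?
Yes

Yes, the formula is satisfiable.

One satisfying assignment is: a=True, n=True, w=True, t=True, c=False, e=False, j=True, k=False

Verification: With this assignment, all 28 clauses evaluate to true.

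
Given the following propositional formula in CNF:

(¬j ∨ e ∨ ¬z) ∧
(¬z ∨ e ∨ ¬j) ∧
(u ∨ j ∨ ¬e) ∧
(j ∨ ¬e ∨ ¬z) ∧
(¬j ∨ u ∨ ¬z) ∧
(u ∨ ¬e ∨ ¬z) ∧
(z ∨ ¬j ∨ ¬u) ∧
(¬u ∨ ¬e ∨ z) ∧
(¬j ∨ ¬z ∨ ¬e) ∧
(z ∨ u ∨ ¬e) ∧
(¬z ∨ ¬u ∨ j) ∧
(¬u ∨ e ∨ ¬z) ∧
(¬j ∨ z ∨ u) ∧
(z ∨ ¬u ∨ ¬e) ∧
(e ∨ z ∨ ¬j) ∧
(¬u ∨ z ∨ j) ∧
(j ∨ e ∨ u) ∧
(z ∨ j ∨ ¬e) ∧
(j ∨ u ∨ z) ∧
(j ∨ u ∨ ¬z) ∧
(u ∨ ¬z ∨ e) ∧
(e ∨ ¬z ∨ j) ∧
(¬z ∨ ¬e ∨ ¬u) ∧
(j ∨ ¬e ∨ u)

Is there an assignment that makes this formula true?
No

No, the formula is not satisfiable.

No assignment of truth values to the variables can make all 24 clauses true simultaneously.

The formula is UNSAT (unsatisfiable).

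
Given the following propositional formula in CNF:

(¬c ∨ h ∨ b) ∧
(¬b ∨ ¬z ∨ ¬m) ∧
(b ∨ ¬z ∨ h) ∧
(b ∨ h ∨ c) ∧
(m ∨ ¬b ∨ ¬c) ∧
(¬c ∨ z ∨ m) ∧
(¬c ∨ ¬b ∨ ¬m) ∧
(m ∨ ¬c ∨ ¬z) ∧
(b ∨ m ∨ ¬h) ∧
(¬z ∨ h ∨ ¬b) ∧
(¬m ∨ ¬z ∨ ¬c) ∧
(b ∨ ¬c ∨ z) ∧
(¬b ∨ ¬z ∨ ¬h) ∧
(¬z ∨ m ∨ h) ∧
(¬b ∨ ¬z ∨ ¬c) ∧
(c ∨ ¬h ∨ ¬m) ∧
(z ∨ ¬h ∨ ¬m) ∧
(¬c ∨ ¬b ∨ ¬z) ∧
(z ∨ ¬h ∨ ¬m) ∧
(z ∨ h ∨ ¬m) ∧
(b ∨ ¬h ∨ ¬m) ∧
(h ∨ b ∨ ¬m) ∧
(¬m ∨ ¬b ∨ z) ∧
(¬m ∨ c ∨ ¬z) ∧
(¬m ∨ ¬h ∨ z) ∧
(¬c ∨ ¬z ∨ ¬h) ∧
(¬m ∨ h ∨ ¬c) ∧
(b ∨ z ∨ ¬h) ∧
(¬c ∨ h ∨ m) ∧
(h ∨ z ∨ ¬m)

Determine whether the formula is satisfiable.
Yes

Yes, the formula is satisfiable.

One satisfying assignment is: z=False, h=False, c=False, b=True, m=False

Verification: With this assignment, all 30 clauses evaluate to true.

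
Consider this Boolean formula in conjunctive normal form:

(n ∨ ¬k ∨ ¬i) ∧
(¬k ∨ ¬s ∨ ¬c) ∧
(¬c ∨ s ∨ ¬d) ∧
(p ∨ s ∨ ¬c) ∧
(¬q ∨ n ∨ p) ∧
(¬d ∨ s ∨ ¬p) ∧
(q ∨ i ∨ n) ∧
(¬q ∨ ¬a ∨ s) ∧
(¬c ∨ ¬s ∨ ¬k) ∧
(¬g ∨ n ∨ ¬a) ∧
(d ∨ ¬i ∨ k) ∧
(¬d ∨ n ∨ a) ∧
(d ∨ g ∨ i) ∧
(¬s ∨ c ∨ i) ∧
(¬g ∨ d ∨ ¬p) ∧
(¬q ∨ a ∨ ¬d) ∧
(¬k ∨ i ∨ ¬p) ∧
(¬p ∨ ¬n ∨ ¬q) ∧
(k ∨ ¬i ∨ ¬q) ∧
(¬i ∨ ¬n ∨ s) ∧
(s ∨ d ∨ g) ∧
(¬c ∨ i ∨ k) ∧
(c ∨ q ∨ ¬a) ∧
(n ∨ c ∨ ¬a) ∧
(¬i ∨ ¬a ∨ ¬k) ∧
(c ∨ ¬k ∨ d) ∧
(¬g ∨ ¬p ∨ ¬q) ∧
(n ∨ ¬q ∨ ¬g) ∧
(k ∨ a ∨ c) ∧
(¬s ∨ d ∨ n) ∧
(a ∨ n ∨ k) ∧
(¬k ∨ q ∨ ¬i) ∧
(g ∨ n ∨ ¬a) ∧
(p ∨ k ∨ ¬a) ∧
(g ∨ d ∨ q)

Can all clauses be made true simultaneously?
Yes

Yes, the formula is satisfiable.

One satisfying assignment is: a=False, g=False, p=False, q=False, i=False, n=True, k=True, c=False, d=True, s=False

Verification: With this assignment, all 35 clauses evaluate to true.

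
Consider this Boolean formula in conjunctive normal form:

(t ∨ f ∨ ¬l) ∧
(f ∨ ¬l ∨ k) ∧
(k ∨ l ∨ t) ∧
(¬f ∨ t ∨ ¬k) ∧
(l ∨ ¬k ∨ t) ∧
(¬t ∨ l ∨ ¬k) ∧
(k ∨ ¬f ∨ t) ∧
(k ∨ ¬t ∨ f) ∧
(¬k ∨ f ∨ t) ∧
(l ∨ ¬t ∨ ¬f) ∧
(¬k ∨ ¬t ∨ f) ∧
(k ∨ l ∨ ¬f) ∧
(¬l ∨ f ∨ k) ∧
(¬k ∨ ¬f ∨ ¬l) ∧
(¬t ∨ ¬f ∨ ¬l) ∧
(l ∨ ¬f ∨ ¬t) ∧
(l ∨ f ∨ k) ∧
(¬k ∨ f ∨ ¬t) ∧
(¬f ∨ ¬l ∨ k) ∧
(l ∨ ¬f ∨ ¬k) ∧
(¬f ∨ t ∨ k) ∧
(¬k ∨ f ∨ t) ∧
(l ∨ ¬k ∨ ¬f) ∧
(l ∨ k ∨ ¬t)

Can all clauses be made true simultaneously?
No

No, the formula is not satisfiable.

No assignment of truth values to the variables can make all 24 clauses true simultaneously.

The formula is UNSAT (unsatisfiable).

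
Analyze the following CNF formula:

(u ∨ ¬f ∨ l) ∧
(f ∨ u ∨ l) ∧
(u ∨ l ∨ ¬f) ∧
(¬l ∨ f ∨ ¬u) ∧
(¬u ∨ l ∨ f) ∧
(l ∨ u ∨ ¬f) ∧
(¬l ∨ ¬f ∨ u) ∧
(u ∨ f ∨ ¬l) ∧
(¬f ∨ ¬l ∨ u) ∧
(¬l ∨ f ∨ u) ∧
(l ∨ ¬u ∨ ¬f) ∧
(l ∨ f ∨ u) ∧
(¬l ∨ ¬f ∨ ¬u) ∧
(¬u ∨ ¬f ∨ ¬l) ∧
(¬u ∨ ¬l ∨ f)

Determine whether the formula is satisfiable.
No

No, the formula is not satisfiable.

No assignment of truth values to the variables can make all 15 clauses true simultaneously.

The formula is UNSAT (unsatisfiable).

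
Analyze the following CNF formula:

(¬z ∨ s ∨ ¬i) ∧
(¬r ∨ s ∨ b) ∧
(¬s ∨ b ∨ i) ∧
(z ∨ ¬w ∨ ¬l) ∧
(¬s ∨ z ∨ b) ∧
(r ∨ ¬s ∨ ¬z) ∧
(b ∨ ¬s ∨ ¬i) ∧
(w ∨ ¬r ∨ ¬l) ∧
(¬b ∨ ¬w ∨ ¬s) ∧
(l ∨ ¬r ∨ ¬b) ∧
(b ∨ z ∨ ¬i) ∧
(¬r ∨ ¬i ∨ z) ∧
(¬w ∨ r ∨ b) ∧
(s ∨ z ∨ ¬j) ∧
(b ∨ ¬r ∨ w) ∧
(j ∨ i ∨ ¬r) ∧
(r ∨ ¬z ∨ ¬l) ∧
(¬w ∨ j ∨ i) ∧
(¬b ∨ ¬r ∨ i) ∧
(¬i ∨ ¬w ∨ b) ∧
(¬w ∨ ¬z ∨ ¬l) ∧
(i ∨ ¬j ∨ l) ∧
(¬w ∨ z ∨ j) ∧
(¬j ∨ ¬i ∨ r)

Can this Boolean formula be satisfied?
Yes

Yes, the formula is satisfiable.

One satisfying assignment is: w=False, r=False, l=False, z=False, b=False, i=False, s=False, j=False

Verification: With this assignment, all 24 clauses evaluate to true.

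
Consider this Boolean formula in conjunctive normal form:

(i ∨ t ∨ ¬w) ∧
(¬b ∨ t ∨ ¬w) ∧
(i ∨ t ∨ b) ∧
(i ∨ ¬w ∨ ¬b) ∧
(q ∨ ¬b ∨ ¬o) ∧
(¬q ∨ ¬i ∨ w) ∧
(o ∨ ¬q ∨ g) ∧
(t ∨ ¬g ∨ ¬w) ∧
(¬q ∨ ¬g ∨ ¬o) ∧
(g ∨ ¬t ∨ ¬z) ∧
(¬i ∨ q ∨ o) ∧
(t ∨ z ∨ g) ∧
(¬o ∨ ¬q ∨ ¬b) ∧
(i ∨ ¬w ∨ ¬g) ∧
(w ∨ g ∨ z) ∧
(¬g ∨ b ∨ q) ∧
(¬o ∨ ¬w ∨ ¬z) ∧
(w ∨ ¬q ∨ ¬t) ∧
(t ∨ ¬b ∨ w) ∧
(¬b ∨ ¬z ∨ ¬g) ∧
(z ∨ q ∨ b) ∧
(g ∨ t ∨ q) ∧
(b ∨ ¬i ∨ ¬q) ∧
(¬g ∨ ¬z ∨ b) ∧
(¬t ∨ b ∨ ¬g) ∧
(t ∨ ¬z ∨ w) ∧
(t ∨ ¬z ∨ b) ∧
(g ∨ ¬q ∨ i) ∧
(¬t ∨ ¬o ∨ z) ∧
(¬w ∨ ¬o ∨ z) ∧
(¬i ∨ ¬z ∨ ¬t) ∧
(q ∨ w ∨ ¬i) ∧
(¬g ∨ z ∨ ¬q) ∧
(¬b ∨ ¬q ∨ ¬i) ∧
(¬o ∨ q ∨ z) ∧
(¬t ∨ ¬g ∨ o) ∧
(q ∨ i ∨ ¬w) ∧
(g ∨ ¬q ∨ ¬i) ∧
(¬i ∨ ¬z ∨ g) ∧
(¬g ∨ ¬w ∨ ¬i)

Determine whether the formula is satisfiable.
No

No, the formula is not satisfiable.

No assignment of truth values to the variables can make all 40 clauses true simultaneously.

The formula is UNSAT (unsatisfiable).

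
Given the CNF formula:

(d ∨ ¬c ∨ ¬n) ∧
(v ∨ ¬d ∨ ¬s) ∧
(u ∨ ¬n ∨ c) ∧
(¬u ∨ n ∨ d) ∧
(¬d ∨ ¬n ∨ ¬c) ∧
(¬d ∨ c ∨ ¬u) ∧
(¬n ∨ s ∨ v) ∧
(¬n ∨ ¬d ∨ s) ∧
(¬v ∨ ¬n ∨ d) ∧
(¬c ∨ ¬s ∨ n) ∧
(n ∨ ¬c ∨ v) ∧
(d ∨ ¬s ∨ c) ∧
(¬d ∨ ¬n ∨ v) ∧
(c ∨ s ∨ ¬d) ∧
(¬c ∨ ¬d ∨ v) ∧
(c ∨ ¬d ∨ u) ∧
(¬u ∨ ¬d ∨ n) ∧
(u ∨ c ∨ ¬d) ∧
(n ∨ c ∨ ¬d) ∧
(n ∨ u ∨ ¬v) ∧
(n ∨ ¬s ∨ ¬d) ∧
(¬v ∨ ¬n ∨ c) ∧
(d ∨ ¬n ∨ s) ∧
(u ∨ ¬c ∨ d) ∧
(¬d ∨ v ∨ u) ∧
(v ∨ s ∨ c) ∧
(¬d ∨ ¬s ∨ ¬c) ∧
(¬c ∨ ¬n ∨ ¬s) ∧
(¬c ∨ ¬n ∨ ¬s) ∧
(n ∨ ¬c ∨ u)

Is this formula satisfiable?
No

No, the formula is not satisfiable.

No assignment of truth values to the variables can make all 30 clauses true simultaneously.

The formula is UNSAT (unsatisfiable).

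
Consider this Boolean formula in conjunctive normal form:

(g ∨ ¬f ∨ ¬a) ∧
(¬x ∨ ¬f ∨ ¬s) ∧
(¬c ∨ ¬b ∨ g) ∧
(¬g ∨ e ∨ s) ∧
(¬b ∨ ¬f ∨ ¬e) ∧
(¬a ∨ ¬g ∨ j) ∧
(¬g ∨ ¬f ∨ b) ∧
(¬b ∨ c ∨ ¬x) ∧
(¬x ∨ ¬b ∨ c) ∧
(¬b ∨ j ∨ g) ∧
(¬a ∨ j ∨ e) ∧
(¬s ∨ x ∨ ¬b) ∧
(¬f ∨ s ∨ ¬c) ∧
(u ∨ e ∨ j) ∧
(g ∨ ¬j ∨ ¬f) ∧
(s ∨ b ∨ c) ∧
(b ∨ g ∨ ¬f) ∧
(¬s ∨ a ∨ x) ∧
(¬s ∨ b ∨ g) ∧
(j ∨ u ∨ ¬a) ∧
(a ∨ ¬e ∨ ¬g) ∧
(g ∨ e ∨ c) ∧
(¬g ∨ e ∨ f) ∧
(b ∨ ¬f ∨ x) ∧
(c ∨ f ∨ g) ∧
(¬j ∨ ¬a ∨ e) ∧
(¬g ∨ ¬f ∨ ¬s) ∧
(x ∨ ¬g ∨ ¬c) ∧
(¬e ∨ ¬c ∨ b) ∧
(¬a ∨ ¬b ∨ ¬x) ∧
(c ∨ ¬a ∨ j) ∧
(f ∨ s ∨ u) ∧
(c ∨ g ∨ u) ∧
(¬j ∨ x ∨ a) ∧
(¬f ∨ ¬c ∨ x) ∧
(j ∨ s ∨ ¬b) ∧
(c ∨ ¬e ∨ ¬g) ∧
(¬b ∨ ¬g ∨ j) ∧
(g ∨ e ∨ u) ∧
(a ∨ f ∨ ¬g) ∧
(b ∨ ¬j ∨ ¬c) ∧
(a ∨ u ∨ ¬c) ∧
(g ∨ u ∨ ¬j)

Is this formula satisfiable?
Yes

Yes, the formula is satisfiable.

One satisfying assignment is: c=True, x=False, j=False, u=True, g=False, b=False, e=False, a=False, f=False, s=False

Verification: With this assignment, all 43 clauses evaluate to true.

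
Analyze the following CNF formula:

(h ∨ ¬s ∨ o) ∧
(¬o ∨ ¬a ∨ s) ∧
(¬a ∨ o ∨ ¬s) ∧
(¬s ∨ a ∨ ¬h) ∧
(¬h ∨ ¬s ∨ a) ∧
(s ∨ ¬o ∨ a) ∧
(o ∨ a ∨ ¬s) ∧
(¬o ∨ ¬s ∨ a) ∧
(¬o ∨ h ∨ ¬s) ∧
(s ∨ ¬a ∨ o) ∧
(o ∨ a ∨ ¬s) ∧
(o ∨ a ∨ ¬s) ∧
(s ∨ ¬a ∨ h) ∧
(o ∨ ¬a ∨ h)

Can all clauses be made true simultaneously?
Yes

Yes, the formula is satisfiable.

One satisfying assignment is: s=False, a=False, o=False, h=False

Verification: With this assignment, all 14 clauses evaluate to true.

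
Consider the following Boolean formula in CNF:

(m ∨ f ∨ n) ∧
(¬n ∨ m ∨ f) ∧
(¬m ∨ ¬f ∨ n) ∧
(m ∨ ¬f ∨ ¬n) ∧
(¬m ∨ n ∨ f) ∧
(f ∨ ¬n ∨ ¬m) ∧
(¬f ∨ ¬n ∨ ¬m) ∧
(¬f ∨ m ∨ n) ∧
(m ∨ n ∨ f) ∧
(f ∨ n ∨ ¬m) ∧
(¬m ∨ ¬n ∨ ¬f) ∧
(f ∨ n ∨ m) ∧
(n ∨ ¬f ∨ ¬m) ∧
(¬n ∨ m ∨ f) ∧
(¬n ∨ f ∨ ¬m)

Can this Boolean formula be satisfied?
No

No, the formula is not satisfiable.

No assignment of truth values to the variables can make all 15 clauses true simultaneously.

The formula is UNSAT (unsatisfiable).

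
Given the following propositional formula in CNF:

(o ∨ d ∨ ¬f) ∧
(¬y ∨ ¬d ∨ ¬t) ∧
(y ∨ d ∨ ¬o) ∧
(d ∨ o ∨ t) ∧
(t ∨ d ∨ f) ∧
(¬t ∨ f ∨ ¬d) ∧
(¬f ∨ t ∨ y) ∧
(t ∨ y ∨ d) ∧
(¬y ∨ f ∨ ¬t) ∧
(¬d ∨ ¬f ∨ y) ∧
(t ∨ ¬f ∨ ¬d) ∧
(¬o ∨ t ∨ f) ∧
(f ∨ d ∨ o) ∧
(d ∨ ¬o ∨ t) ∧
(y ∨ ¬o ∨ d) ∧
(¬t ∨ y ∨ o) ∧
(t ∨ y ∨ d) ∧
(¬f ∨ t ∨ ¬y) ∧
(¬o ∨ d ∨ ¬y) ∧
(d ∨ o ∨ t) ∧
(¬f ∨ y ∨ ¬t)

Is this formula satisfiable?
Yes

Yes, the formula is satisfiable.

One satisfying assignment is: t=False, f=False, o=False, d=True, y=False

Verification: With this assignment, all 21 clauses evaluate to true.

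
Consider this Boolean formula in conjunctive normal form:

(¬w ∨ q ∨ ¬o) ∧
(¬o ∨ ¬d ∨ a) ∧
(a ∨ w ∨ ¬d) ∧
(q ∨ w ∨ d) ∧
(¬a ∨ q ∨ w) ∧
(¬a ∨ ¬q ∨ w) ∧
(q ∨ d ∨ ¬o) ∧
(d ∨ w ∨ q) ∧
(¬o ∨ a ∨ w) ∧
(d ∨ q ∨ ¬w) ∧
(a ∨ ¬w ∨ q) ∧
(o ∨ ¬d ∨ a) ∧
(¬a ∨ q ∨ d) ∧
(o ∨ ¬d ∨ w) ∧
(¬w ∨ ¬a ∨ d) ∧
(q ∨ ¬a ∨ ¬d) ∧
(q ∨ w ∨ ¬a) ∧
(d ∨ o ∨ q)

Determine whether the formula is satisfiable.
Yes

Yes, the formula is satisfiable.

One satisfying assignment is: o=False, a=False, d=False, q=True, w=False

Verification: With this assignment, all 18 clauses evaluate to true.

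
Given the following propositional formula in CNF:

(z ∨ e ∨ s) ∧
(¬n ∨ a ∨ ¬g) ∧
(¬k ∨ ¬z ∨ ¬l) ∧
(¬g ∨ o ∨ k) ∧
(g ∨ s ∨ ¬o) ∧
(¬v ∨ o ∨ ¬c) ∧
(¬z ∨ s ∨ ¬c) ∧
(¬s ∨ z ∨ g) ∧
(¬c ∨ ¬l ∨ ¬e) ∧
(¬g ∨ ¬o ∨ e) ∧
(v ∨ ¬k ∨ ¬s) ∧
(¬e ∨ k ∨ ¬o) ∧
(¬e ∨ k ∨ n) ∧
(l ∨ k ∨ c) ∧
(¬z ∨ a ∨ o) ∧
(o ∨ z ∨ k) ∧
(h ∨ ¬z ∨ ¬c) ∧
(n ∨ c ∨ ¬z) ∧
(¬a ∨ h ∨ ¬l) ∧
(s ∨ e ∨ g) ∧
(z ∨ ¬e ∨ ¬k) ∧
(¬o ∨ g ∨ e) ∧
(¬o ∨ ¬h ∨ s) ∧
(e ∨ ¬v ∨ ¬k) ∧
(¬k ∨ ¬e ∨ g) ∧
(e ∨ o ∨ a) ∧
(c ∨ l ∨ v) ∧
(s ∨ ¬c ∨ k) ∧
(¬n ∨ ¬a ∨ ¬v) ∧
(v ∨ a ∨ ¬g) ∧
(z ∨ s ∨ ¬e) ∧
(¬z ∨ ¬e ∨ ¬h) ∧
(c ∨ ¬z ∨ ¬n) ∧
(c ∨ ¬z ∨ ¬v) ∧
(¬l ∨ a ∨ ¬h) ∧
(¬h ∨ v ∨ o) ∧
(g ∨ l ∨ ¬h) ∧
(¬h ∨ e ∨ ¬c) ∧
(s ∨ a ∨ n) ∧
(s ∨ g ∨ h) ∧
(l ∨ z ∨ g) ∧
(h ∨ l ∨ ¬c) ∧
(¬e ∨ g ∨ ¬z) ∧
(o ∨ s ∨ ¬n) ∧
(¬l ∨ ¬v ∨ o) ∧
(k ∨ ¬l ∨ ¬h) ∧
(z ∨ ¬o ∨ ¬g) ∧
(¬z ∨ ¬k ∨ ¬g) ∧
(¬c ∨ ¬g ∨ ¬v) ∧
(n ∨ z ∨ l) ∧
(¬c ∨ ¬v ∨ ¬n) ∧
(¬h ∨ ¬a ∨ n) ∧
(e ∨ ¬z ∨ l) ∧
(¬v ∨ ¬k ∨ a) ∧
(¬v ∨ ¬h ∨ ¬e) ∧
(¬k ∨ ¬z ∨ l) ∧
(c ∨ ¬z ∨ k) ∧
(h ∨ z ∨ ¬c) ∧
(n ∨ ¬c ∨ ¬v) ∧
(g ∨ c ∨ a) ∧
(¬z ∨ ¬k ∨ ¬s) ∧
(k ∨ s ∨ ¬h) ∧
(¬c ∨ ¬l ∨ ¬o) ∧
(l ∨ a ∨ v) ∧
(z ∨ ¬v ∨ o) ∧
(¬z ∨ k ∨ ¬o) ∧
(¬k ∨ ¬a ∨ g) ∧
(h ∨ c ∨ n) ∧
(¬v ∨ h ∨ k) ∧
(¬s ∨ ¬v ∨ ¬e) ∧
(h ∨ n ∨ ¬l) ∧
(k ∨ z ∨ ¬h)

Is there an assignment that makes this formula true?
No

No, the formula is not satisfiable.

No assignment of truth values to the variables can make all 72 clauses true simultaneously.

The formula is UNSAT (unsatisfiable).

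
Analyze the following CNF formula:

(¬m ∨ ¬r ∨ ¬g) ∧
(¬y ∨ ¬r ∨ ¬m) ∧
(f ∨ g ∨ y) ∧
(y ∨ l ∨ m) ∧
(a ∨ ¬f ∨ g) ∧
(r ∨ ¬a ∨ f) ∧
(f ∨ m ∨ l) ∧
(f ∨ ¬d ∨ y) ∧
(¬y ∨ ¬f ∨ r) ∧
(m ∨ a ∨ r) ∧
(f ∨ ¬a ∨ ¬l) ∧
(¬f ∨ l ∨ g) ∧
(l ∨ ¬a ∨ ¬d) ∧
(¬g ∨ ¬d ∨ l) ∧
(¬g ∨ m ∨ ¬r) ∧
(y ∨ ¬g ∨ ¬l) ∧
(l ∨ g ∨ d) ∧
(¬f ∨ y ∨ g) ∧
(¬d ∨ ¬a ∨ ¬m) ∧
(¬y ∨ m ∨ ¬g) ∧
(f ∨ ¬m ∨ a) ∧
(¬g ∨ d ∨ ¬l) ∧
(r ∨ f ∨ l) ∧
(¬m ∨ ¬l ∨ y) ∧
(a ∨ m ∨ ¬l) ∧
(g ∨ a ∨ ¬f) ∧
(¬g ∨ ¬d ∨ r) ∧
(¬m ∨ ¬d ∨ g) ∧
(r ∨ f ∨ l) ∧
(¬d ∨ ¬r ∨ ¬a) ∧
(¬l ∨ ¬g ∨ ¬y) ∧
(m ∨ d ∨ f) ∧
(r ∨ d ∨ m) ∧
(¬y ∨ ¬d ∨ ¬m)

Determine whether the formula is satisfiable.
Yes

Yes, the formula is satisfiable.

One satisfying assignment is: a=False, f=True, g=True, l=False, y=False, d=False, m=True, r=False

Verification: With this assignment, all 34 clauses evaluate to true.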